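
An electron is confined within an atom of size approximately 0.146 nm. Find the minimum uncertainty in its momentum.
3.612 × 10^-25 kg·m/s

Using the Heisenberg uncertainty principle:
ΔxΔp ≥ ℏ/2

With Δx ≈ L = 1.460e-10 m (the confinement size):
Δp_min = ℏ/(2Δx)
Δp_min = (1.055e-34 J·s) / (2 × 1.460e-10 m)
Δp_min = 3.612e-25 kg·m/s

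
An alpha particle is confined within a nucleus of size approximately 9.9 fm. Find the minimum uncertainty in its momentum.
5.326 × 10^-21 kg·m/s

Using the Heisenberg uncertainty principle:
ΔxΔp ≥ ℏ/2

With Δx ≈ L = 9.900e-15 m (the confinement size):
Δp_min = ℏ/(2Δx)
Δp_min = (1.055e-34 J·s) / (2 × 9.900e-15 m)
Δp_min = 5.326e-21 kg·m/s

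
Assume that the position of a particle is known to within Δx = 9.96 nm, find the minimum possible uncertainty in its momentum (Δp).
5.294 × 10^-27 kg·m/s

Using the Heisenberg uncertainty principle:
ΔxΔp ≥ ℏ/2

The minimum uncertainty in momentum is:
Δp_min = ℏ/(2Δx)
Δp_min = (1.055e-34 J·s) / (2 × 9.960e-09 m)
Δp_min = 5.294e-27 kg·m/s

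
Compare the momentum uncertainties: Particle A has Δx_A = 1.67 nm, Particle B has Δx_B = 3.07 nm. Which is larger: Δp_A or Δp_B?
Particle A has the larger minimum momentum uncertainty, by a factor of 1.84.

For each particle, the minimum momentum uncertainty is Δp_min = ℏ/(2Δx):

Particle A: Δp_A = ℏ/(2×1.670e-09 m) = 3.157e-26 kg·m/s
Particle B: Δp_B = ℏ/(2×3.070e-09 m) = 1.718e-26 kg·m/s

Ratio: Δp_A/Δp_B = 1.84

Since Δp_min ∝ 1/Δx, the particle with smaller position uncertainty (A) has larger momentum uncertainty.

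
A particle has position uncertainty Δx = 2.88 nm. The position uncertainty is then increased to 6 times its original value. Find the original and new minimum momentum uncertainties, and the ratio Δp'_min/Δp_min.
Original Δp_min = 1.831 × 10^-26 kg·m/s; new Δp'_min = 3.051 × 10^-27 kg·m/s; ratio Δp'_min/Δp_min = 1/6.

From the uncertainty principle ΔxΔp ≥ ℏ/2, the minimum momentum uncertainty is Δp_min = ℏ/(2Δx).

Original (Δx = 2.88 nm = 2.880e-09 m):
Δp_min = (1.055e-34 J·s)/(2 × 2.880e-09 m) = 1.831e-26 kg·m/s

When Δx → 6Δx:
Δp'_min = ℏ/(2 × 6Δx) = (1/6) × ℏ/(2Δx) = (1/6) × Δp_min
Δp'_min = 1/6 × 1.831e-26 kg·m/s = 3.051e-27 kg·m/s

Since Δp_min ∝ 1/Δx, when Δx is increased to 6 times its original value, Δp_min decreases to 1/6 of its original value.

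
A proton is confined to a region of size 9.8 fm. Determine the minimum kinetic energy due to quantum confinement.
54.013 keV

Using the uncertainty principle:

1. Position uncertainty: Δx ≈ 9.800e-15 m
2. Minimum momentum uncertainty: Δp = ℏ/(2Δx) = 5.380e-21 kg·m/s
3. Minimum kinetic energy:
   KE = (Δp)²/(2m) = (5.380e-21)²/(2 × 1.673e-27 kg)
   KE = 8.654e-15 J = 54.013 keV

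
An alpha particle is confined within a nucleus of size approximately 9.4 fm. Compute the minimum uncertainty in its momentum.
5.609 × 10^-21 kg·m/s

Using the Heisenberg uncertainty principle:
ΔxΔp ≥ ℏ/2

With Δx ≈ L = 9.400e-15 m (the confinement size):
Δp_min = ℏ/(2Δx)
Δp_min = (1.055e-34 J·s) / (2 × 9.400e-15 m)
Δp_min = 5.609e-21 kg·m/s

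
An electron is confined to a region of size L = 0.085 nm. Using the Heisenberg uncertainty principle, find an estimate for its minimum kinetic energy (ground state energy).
1.318 eV

Using the uncertainty principle to estimate ground state energy:

1. The position uncertainty is approximately the confinement size:
   Δx ≈ L = 8.500e-11 m

2. From ΔxΔp ≥ ℏ/2, the minimum momentum uncertainty is:
   Δp ≈ ℏ/(2L) = 6.203e-25 kg·m/s

3. The kinetic energy is approximately:
   KE ≈ (Δp)²/(2m) = (6.203e-25)²/(2 × 9.109e-31 kg)
   KE ≈ 2.112e-19 J = 1.318 eV

This is an order-of-magnitude estimate of the ground state energy.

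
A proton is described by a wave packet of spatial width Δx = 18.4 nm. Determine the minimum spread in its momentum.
2.866 × 10^-27 kg·m/s

For a wave packet, the spatial width Δx and momentum spread Δp are related by the uncertainty principle:
ΔxΔp ≥ ℏ/2

The minimum momentum spread is:
Δp_min = ℏ/(2Δx)
Δp_min = (1.055e-34 J·s) / (2 × 1.840e-08 m)
Δp_min = 2.866e-27 kg·m/s

A wave packet cannot have both a well-defined position and well-defined momentum.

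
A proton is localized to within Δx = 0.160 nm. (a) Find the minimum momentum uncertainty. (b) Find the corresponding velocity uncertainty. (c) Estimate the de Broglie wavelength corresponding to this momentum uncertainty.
(a) Δp_min = 3.296 × 10^-25 kg·m/s
(b) Δv_min = 197.028 m/s
(c) λ_dB = 2.011 nm

Step-by-step:

(a) From the uncertainty principle:
Δp_min = ℏ/(2Δx) = (1.055e-34 J·s)/(2 × 1.600e-10 m) = 3.296e-25 kg·m/s

(b) The velocity uncertainty:
Δv = Δp/m = (3.296e-25 kg·m/s)/(1.673e-27 kg) = 1.970e+02 m/s = 197.028 m/s

(c) The de Broglie wavelength for this momentum:
λ = h/p = (6.626e-34 J·s)/(3.296e-25 kg·m/s) = 2.011e-09 m = 2.011 nm

Note: The de Broglie wavelength is comparable to the localization size, as expected from wave-particle duality.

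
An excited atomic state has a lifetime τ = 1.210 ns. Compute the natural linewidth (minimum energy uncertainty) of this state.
271.988 neV

Using the energy-time uncertainty principle:
ΔEΔt ≥ ℏ/2

The lifetime τ represents the time uncertainty Δt.
The natural linewidth (minimum energy uncertainty) is:

ΔE = ℏ/(2τ)
ΔE = (1.055e-34 J·s) / (2 × 1.210e-09 s)
ΔE = 4.358e-26 J = 271.988 neV

This natural linewidth limits the precision of spectroscopic measurements.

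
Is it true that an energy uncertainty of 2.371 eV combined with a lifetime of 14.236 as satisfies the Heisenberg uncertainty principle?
No, it violates the uncertainty relation.

Calculate the product ΔEΔt:
ΔE = 2.371 eV = 3.799e-19 J
ΔEΔt = (3.799e-19 J) × (1.424e-17 s)
ΔEΔt = 5.408e-36 J·s

Compare to the minimum allowed value ℏ/2:
ℏ/2 = 5.273e-35 J·s

Since ΔEΔt = 5.408e-36 J·s < 5.273e-35 J·s = ℏ/2,
this violates the uncertainty relation.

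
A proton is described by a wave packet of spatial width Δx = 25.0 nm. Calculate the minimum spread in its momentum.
2.109 × 10^-27 kg·m/s

For a wave packet, the spatial width Δx and momentum spread Δp are related by the uncertainty principle:
ΔxΔp ≥ ℏ/2

The minimum momentum spread is:
Δp_min = ℏ/(2Δx)
Δp_min = (1.055e-34 J·s) / (2 × 2.500e-08 m)
Δp_min = 2.109e-27 kg·m/s

A wave packet cannot have both a well-defined position and well-defined momentum.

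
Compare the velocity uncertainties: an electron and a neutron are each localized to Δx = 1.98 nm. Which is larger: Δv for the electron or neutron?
The electron has the larger minimum velocity uncertainty, by a ratio of 1838.7.

For both particles, Δp_min = ℏ/(2Δx) = 2.663e-26 kg·m/s (same for both).

The velocity uncertainty is Δv = Δp/m:
- electron: Δv = 2.663e-26 / 9.109e-31 = 2.923e+04 m/s = 29.234 km/s
- neutron: Δv = 2.663e-26 / 1.675e-27 = 1.590e+01 m/s = 15.900 m/s

Ratio: 2.923e+04 / 1.590e+01 = 1838.7

The lighter particle has larger velocity uncertainty because Δv ∝ 1/m.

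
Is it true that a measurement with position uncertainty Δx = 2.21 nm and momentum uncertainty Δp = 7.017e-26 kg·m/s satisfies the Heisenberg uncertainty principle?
Yes, it satisfies the uncertainty principle.

Calculate the product ΔxΔp:
ΔxΔp = (2.210e-09 m) × (7.017e-26 kg·m/s)
ΔxΔp = 1.551e-34 J·s

Compare to the minimum allowed value ℏ/2:
ℏ/2 = 5.273e-35 J·s

Since ΔxΔp = 1.551e-34 J·s ≥ 5.273e-35 J·s = ℏ/2,
the measurement satisfies the uncertainty principle.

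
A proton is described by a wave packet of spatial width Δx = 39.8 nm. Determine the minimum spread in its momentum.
1.325 × 10^-27 kg·m/s

For a wave packet, the spatial width Δx and momentum spread Δp are related by the uncertainty principle:
ΔxΔp ≥ ℏ/2

The minimum momentum spread is:
Δp_min = ℏ/(2Δx)
Δp_min = (1.055e-34 J·s) / (2 × 3.980e-08 m)
Δp_min = 1.325e-27 kg·m/s

A wave packet cannot have both a well-defined position and well-defined momentum.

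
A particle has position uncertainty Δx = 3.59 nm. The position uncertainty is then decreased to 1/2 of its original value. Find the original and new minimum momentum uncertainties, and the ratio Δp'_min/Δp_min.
Original Δp_min = 1.469 × 10^-26 kg·m/s; new Δp'_min = 2.938 × 10^-26 kg·m/s; ratio Δp'_min/Δp_min = 2.

From the uncertainty principle ΔxΔp ≥ ℏ/2, the minimum momentum uncertainty is Δp_min = ℏ/(2Δx).

Original (Δx = 3.59 nm = 3.590e-09 m):
Δp_min = (1.055e-34 J·s)/(2 × 3.590e-09 m) = 1.469e-26 kg·m/s

When Δx → (1/2)Δx:
Δp'_min = ℏ/(2 × (1/2)Δx) = 2 × ℏ/(2Δx) = 2 × Δp_min
Δp'_min = 2 × 1.469e-26 kg·m/s = 2.938e-26 kg·m/s

Since Δp_min ∝ 1/Δx, when Δx is decreased to 1/2 of its original value, Δp_min increases to 2 times its original value.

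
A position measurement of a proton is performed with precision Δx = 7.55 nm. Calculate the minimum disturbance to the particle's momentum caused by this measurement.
6.984 × 10^-27 kg·m/s

The uncertainty principle implies that measuring position disturbs momentum:
ΔxΔp ≥ ℏ/2

When we measure position with precision Δx, we necessarily introduce a momentum uncertainty:
Δp ≥ ℏ/(2Δx)
Δp_min = (1.055e-34 J·s) / (2 × 7.550e-09 m)
Δp_min = 6.984e-27 kg·m/s

The more precisely we measure position, the greater the momentum disturbance.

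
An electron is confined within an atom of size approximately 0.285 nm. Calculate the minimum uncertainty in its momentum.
1.850 × 10^-25 kg·m/s

Using the Heisenberg uncertainty principle:
ΔxΔp ≥ ℏ/2

With Δx ≈ L = 2.850e-10 m (the confinement size):
Δp_min = ℏ/(2Δx)
Δp_min = (1.055e-34 J·s) / (2 × 2.850e-10 m)
Δp_min = 1.850e-25 kg·m/s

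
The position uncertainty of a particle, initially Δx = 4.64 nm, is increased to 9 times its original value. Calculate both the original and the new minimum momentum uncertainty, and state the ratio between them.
Original Δp_min = 1.136 × 10^-26 kg·m/s; new Δp'_min = 1.263 × 10^-27 kg·m/s; ratio Δp'_min/Δp_min = 1/9.

From the uncertainty principle ΔxΔp ≥ ℏ/2, the minimum momentum uncertainty is Δp_min = ℏ/(2Δx).

Original (Δx = 4.64 nm = 4.640e-09 m):
Δp_min = (1.055e-34 J·s)/(2 × 4.640e-09 m) = 1.136e-26 kg·m/s

When Δx → 9Δx:
Δp'_min = ℏ/(2 × 9Δx) = (1/9) × ℏ/(2Δx) = (1/9) × Δp_min
Δp'_min = 1/9 × 1.136e-26 kg·m/s = 1.263e-27 kg·m/s

Since Δp_min ∝ 1/Δx, when Δx is increased to 9 times its original value, Δp_min decreases to 1/9 of its original value.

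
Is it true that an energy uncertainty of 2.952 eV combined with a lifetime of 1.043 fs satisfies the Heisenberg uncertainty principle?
Yes, it satisfies the uncertainty relation.

Calculate the product ΔEΔt:
ΔE = 2.952 eV = 4.730e-19 J
ΔEΔt = (4.730e-19 J) × (1.043e-15 s)
ΔEΔt = 4.933e-34 J·s

Compare to the minimum allowed value ℏ/2:
ℏ/2 = 5.273e-35 J·s

Since ΔEΔt = 4.933e-34 J·s ≥ 5.273e-35 J·s = ℏ/2,
this satisfies the uncertainty relation.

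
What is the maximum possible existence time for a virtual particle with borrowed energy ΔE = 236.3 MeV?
1.393 ys

Using the energy-time uncertainty principle:
ΔEΔt ≥ ℏ/2

For a virtual particle borrowing energy ΔE, the maximum lifetime is:
Δt_max = ℏ/(2ΔE)

Converting energy:
ΔE = 236.3 MeV = 3.786e-11 J

Δt_max = (1.055e-34 J·s) / (2 × 3.786e-11 J)
Δt_max = 1.393e-24 s = 1.393 ys

Virtual particles with higher borrowed energy exist for shorter times.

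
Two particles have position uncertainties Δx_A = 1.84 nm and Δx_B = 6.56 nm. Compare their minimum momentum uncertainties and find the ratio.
Particle A has the larger minimum momentum uncertainty, by a factor of 3.57.

For each particle, the minimum momentum uncertainty is Δp_min = ℏ/(2Δx):

Particle A: Δp_A = ℏ/(2×1.840e-09 m) = 2.866e-26 kg·m/s
Particle B: Δp_B = ℏ/(2×6.560e-09 m) = 8.038e-27 kg·m/s

Ratio: Δp_A/Δp_B = 3.57

Since Δp_min ∝ 1/Δx, the particle with smaller position uncertainty (A) has larger momentum uncertainty.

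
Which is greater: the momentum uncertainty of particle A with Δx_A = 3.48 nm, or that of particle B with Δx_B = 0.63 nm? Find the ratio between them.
Particle B has the larger minimum momentum uncertainty, by a factor of 5.52.

For each particle, the minimum momentum uncertainty is Δp_min = ℏ/(2Δx):

Particle A: Δp_A = ℏ/(2×3.480e-09 m) = 1.515e-26 kg·m/s
Particle B: Δp_B = ℏ/(2×6.300e-10 m) = 8.370e-26 kg·m/s

Ratio: Δp_B/Δp_A = 5.52

Since Δp_min ∝ 1/Δx, the particle with smaller position uncertainty (B) has larger momentum uncertainty.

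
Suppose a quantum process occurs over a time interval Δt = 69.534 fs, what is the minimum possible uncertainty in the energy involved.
4.733 meV

Using the energy-time uncertainty principle:
ΔEΔt ≥ ℏ/2

The minimum uncertainty in energy is:
ΔE_min = ℏ/(2Δt)
ΔE_min = (1.055e-34 J·s) / (2 × 6.953e-14 s)
ΔE_min = 7.583e-22 J = 4.733 meV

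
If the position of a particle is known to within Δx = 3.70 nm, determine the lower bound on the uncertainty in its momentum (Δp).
1.425 × 10^-26 kg·m/s

Using the Heisenberg uncertainty principle:
ΔxΔp ≥ ℏ/2

The minimum uncertainty in momentum is:
Δp_min = ℏ/(2Δx)
Δp_min = (1.055e-34 J·s) / (2 × 3.700e-09 m)
Δp_min = 1.425e-26 kg·m/s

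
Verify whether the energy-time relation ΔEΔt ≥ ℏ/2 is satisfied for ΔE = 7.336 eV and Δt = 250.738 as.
Yes, it satisfies the uncertainty relation.

Calculate the product ΔEΔt:
ΔE = 7.336 eV = 1.175e-18 J
ΔEΔt = (1.175e-18 J) × (2.507e-16 s)
ΔEΔt = 2.947e-34 J·s

Compare to the minimum allowed value ℏ/2:
ℏ/2 = 5.273e-35 J·s

Since ΔEΔt = 2.947e-34 J·s ≥ 5.273e-35 J·s = ℏ/2,
this satisfies the uncertainty relation.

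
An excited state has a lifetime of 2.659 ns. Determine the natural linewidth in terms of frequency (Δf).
29.928 MHz

Using the energy-time uncertainty principle and E = hf:
ΔEΔt ≥ ℏ/2
hΔf·Δt ≥ ℏ/2

The minimum frequency uncertainty is:
Δf = ℏ/(2hτ) = 1/(4πτ)
Δf = 1/(4π × 2.659e-09 s)
Δf = 2.993e+07 Hz = 29.928 MHz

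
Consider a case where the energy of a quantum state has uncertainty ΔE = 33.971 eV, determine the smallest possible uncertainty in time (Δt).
9.688 as

Using the energy-time uncertainty principle:
ΔEΔt ≥ ℏ/2

The minimum uncertainty in time is:
Δt_min = ℏ/(2ΔE)
Δt_min = (1.055e-34 J·s) / (2 × 5.443e-18 J)
Δt_min = 9.688e-18 s = 9.688 as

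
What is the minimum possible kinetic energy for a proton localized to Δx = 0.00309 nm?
543.297 meV

Localizing a particle requires giving it sufficient momentum uncertainty:

1. From uncertainty principle: Δp ≥ ℏ/(2Δx)
   Δp_min = (1.055e-34 J·s) / (2 × 3.090e-12 m)
   Δp_min = 1.706e-23 kg·m/s

2. This momentum uncertainty corresponds to kinetic energy:
   KE ≈ (Δp)²/(2m) = (1.706e-23)²/(2 × 1.673e-27 kg)
   KE = 8.705e-20 J = 543.297 meV

Tighter localization requires more energy.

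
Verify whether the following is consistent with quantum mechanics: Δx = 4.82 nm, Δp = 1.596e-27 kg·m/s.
No, it violates the uncertainty principle (impossible measurement).

Calculate the product ΔxΔp:
ΔxΔp = (4.820e-09 m) × (1.596e-27 kg·m/s)
ΔxΔp = 7.693e-36 J·s

Compare to the minimum allowed value ℏ/2:
ℏ/2 = 5.273e-35 J·s

Since ΔxΔp = 7.693e-36 J·s < 5.273e-35 J·s = ℏ/2,
the measurement violates the uncertainty principle.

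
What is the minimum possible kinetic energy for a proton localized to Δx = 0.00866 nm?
69.170 meV

Localizing a particle requires giving it sufficient momentum uncertainty:

1. From uncertainty principle: Δp ≥ ℏ/(2Δx)
   Δp_min = (1.055e-34 J·s) / (2 × 8.660e-12 m)
   Δp_min = 6.089e-24 kg·m/s

2. This momentum uncertainty corresponds to kinetic energy:
   KE ≈ (Δp)²/(2m) = (6.089e-24)²/(2 × 1.673e-27 kg)
   KE = 1.108e-20 J = 69.170 meV

Tighter localization requires more energy.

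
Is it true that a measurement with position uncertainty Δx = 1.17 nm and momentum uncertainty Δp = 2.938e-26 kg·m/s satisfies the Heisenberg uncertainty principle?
No, it violates the uncertainty principle (impossible measurement).

Calculate the product ΔxΔp:
ΔxΔp = (1.170e-09 m) × (2.938e-26 kg·m/s)
ΔxΔp = 3.437e-35 J·s

Compare to the minimum allowed value ℏ/2:
ℏ/2 = 5.273e-35 J·s

Since ΔxΔp = 3.437e-35 J·s < 5.273e-35 J·s = ℏ/2,
the measurement violates the uncertainty principle.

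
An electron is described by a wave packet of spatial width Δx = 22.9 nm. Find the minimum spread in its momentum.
2.303 × 10^-27 kg·m/s

For a wave packet, the spatial width Δx and momentum spread Δp are related by the uncertainty principle:
ΔxΔp ≥ ℏ/2

The minimum momentum spread is:
Δp_min = ℏ/(2Δx)
Δp_min = (1.055e-34 J·s) / (2 × 2.290e-08 m)
Δp_min = 2.303e-27 kg·m/s

A wave packet cannot have both a well-defined position and well-defined momentum.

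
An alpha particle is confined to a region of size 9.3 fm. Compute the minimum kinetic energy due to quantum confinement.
15.098 keV

Using the uncertainty principle:

1. Position uncertainty: Δx ≈ 9.300e-15 m
2. Minimum momentum uncertainty: Δp = ℏ/(2Δx) = 5.670e-21 kg·m/s
3. Minimum kinetic energy:
   KE = (Δp)²/(2m) = (5.670e-21)²/(2 × 6.645e-27 kg)
   KE = 2.419e-15 J = 15.098 keV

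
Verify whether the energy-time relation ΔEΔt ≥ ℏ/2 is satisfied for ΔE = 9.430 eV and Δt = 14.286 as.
No, it violates the uncertainty relation.

Calculate the product ΔEΔt:
ΔE = 9.430 eV = 1.511e-18 J
ΔEΔt = (1.511e-18 J) × (1.429e-17 s)
ΔEΔt = 2.158e-35 J·s

Compare to the minimum allowed value ℏ/2:
ℏ/2 = 5.273e-35 J·s

Since ΔEΔt = 2.158e-35 J·s < 5.273e-35 J·s = ℏ/2,
this violates the uncertainty relation.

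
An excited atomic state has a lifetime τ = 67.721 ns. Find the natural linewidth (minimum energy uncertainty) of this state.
4.860 neV

Using the energy-time uncertainty principle:
ΔEΔt ≥ ℏ/2

The lifetime τ represents the time uncertainty Δt.
The natural linewidth (minimum energy uncertainty) is:

ΔE = ℏ/(2τ)
ΔE = (1.055e-34 J·s) / (2 × 6.772e-08 s)
ΔE = 7.786e-28 J = 4.860 neV

This natural linewidth limits the precision of spectroscopic measurements.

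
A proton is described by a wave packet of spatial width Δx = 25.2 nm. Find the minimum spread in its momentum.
2.092 × 10^-27 kg·m/s

For a wave packet, the spatial width Δx and momentum spread Δp are related by the uncertainty principle:
ΔxΔp ≥ ℏ/2

The minimum momentum spread is:
Δp_min = ℏ/(2Δx)
Δp_min = (1.055e-34 J·s) / (2 × 2.520e-08 m)
Δp_min = 2.092e-27 kg·m/s

A wave packet cannot have both a well-defined position and well-defined momentum.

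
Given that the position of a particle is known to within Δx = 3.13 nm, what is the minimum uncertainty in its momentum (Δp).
1.685 × 10^-26 kg·m/s

Using the Heisenberg uncertainty principle:
ΔxΔp ≥ ℏ/2

The minimum uncertainty in momentum is:
Δp_min = ℏ/(2Δx)
Δp_min = (1.055e-34 J·s) / (2 × 3.130e-09 m)
Δp_min = 1.685e-26 kg·m/s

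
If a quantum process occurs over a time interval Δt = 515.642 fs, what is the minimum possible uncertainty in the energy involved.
638.245 μeV

Using the energy-time uncertainty principle:
ΔEΔt ≥ ℏ/2

The minimum uncertainty in energy is:
ΔE_min = ℏ/(2Δt)
ΔE_min = (1.055e-34 J·s) / (2 × 5.156e-13 s)
ΔE_min = 1.023e-22 J = 638.245 μeV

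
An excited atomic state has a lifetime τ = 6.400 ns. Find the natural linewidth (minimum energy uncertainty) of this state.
51.423 neV

Using the energy-time uncertainty principle:
ΔEΔt ≥ ℏ/2

The lifetime τ represents the time uncertainty Δt.
The natural linewidth (minimum energy uncertainty) is:

ΔE = ℏ/(2τ)
ΔE = (1.055e-34 J·s) / (2 × 6.400e-09 s)
ΔE = 8.239e-27 J = 51.423 neV

This natural linewidth limits the precision of spectroscopic measurements.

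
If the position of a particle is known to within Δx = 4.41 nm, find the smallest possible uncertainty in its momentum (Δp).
1.196 × 10^-26 kg·m/s

Using the Heisenberg uncertainty principle:
ΔxΔp ≥ ℏ/2

The minimum uncertainty in momentum is:
Δp_min = ℏ/(2Δx)
Δp_min = (1.055e-34 J·s) / (2 × 4.410e-09 m)
Δp_min = 1.196e-26 kg·m/s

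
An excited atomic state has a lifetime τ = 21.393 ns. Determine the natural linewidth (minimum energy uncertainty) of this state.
15.384 neV

Using the energy-time uncertainty principle:
ΔEΔt ≥ ℏ/2

The lifetime τ represents the time uncertainty Δt.
The natural linewidth (minimum energy uncertainty) is:

ΔE = ℏ/(2τ)
ΔE = (1.055e-34 J·s) / (2 × 2.139e-08 s)
ΔE = 2.465e-27 J = 15.384 neV

This natural linewidth limits the precision of spectroscopic measurements.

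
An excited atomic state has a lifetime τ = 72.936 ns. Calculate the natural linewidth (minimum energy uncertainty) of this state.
4.512 neV

Using the energy-time uncertainty principle:
ΔEΔt ≥ ℏ/2

The lifetime τ represents the time uncertainty Δt.
The natural linewidth (minimum energy uncertainty) is:

ΔE = ℏ/(2τ)
ΔE = (1.055e-34 J·s) / (2 × 7.294e-08 s)
ΔE = 7.229e-28 J = 4.512 neV

This natural linewidth limits the precision of spectroscopic measurements.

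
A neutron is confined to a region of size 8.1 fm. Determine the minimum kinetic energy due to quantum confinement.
78.956 keV

Using the uncertainty principle:

1. Position uncertainty: Δx ≈ 8.100e-15 m
2. Minimum momentum uncertainty: Δp = ℏ/(2Δx) = 6.510e-21 kg·m/s
3. Minimum kinetic energy:
   KE = (Δp)²/(2m) = (6.510e-21)²/(2 × 1.675e-27 kg)
   KE = 1.265e-14 J = 78.956 keV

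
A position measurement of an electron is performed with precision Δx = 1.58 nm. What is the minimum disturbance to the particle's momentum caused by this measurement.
3.337 × 10^-26 kg·m/s

The uncertainty principle implies that measuring position disturbs momentum:
ΔxΔp ≥ ℏ/2

When we measure position with precision Δx, we necessarily introduce a momentum uncertainty:
Δp ≥ ℏ/(2Δx)
Δp_min = (1.055e-34 J·s) / (2 × 1.580e-09 m)
Δp_min = 3.337e-26 kg·m/s

The more precisely we measure position, the greater the momentum disturbance.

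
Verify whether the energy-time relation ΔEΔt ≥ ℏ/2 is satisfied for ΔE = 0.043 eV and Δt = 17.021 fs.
Yes, it satisfies the uncertainty relation.

Calculate the product ΔEΔt:
ΔE = 0.043 eV = 6.889e-21 J
ΔEΔt = (6.889e-21 J) × (1.702e-14 s)
ΔEΔt = 1.173e-34 J·s

Compare to the minimum allowed value ℏ/2:
ℏ/2 = 5.273e-35 J·s

Since ΔEΔt = 1.173e-34 J·s ≥ 5.273e-35 J·s = ℏ/2,
this satisfies the uncertainty relation.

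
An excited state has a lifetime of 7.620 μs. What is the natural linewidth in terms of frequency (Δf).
10.443 kHz

Using the energy-time uncertainty principle and E = hf:
ΔEΔt ≥ ℏ/2
hΔf·Δt ≥ ℏ/2

The minimum frequency uncertainty is:
Δf = ℏ/(2hτ) = 1/(4πτ)
Δf = 1/(4π × 7.620e-06 s)
Δf = 1.044e+04 Hz = 10.443 kHz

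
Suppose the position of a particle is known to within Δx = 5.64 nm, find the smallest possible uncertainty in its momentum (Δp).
9.349 × 10^-27 kg·m/s

Using the Heisenberg uncertainty principle:
ΔxΔp ≥ ℏ/2

The minimum uncertainty in momentum is:
Δp_min = ℏ/(2Δx)
Δp_min = (1.055e-34 J·s) / (2 × 5.640e-09 m)
Δp_min = 9.349e-27 kg·m/s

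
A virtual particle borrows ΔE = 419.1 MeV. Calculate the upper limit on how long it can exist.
7.853 × 10^-25 s

Using the energy-time uncertainty principle:
ΔEΔt ≥ ℏ/2

For a virtual particle borrowing energy ΔE, the maximum lifetime is:
Δt_max = ℏ/(2ΔE)

Converting energy:
ΔE = 419.1 MeV = 6.715e-11 J

Δt_max = (1.055e-34 J·s) / (2 × 6.715e-11 J)
Δt_max = 7.853e-25 s = 7.853 × 10^-25 s

Virtual particles with higher borrowed energy exist for shorter times.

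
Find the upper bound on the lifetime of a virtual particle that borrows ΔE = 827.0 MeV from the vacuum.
3.980 × 10^-25 s

Using the energy-time uncertainty principle:
ΔEΔt ≥ ℏ/2

For a virtual particle borrowing energy ΔE, the maximum lifetime is:
Δt_max = ℏ/(2ΔE)

Converting energy:
ΔE = 827.0 MeV = 1.325e-10 J

Δt_max = (1.055e-34 J·s) / (2 × 1.325e-10 J)
Δt_max = 3.980e-25 s = 3.980 × 10^-25 s

Virtual particles with higher borrowed energy exist for shorter times.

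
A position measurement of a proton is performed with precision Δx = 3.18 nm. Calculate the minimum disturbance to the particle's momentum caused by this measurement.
1.658 × 10^-26 kg·m/s

The uncertainty principle implies that measuring position disturbs momentum:
ΔxΔp ≥ ℏ/2

When we measure position with precision Δx, we necessarily introduce a momentum uncertainty:
Δp ≥ ℏ/(2Δx)
Δp_min = (1.055e-34 J·s) / (2 × 3.180e-09 m)
Δp_min = 1.658e-26 kg·m/s

The more precisely we measure position, the greater the momentum disturbance.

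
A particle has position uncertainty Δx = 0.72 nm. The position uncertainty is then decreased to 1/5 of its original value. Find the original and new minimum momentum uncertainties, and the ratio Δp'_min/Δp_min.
Original Δp_min = 7.323 × 10^-26 kg·m/s; new Δp'_min = 3.662 × 10^-25 kg·m/s; ratio Δp'_min/Δp_min = 5.

From the uncertainty principle ΔxΔp ≥ ℏ/2, the minimum momentum uncertainty is Δp_min = ℏ/(2Δx).

Original (Δx = 0.72 nm = 7.200e-10 m):
Δp_min = (1.055e-34 J·s)/(2 × 7.200e-10 m) = 7.323e-26 kg·m/s

When Δx → (1/5)Δx:
Δp'_min = ℏ/(2 × (1/5)Δx) = 5 × ℏ/(2Δx) = 5 × Δp_min
Δp'_min = 5 × 7.323e-26 kg·m/s = 3.662e-25 kg·m/s

Since Δp_min ∝ 1/Δx, when Δx is decreased to 1/5 of its original value, Δp_min increases to 5 times its original value.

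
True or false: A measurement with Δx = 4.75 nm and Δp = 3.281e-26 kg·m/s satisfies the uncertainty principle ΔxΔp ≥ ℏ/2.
Yes, it satisfies the uncertainty principle.

Calculate the product ΔxΔp:
ΔxΔp = (4.750e-09 m) × (3.281e-26 kg·m/s)
ΔxΔp = 1.558e-34 J·s

Compare to the minimum allowed value ℏ/2:
ℏ/2 = 5.273e-35 J·s

Since ΔxΔp = 1.558e-34 J·s ≥ 5.273e-35 J·s = ℏ/2,
the measurement satisfies the uncertainty principle.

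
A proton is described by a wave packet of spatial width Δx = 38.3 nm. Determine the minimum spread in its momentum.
1.377 × 10^-27 kg·m/s

For a wave packet, the spatial width Δx and momentum spread Δp are related by the uncertainty principle:
ΔxΔp ≥ ℏ/2

The minimum momentum spread is:
Δp_min = ℏ/(2Δx)
Δp_min = (1.055e-34 J·s) / (2 × 3.830e-08 m)
Δp_min = 1.377e-27 kg·m/s

A wave packet cannot have both a well-defined position and well-defined momentum.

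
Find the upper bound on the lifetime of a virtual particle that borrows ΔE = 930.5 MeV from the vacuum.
3.537 × 10^-25 s

Using the energy-time uncertainty principle:
ΔEΔt ≥ ℏ/2

For a virtual particle borrowing energy ΔE, the maximum lifetime is:
Δt_max = ℏ/(2ΔE)

Converting energy:
ΔE = 930.5 MeV = 1.491e-10 J

Δt_max = (1.055e-34 J·s) / (2 × 1.491e-10 J)
Δt_max = 3.537e-25 s = 3.537 × 10^-25 s

Virtual particles with higher borrowed energy exist for shorter times.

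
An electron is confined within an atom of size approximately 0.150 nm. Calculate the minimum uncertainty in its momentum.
3.515 × 10^-25 kg·m/s

Using the Heisenberg uncertainty principle:
ΔxΔp ≥ ℏ/2

With Δx ≈ L = 1.500e-10 m (the confinement size):
Δp_min = ℏ/(2Δx)
Δp_min = (1.055e-34 J·s) / (2 × 1.500e-10 m)
Δp_min = 3.515e-25 kg·m/s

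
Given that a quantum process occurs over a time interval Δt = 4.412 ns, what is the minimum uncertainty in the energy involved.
74.593 neV

Using the energy-time uncertainty principle:
ΔEΔt ≥ ℏ/2

The minimum uncertainty in energy is:
ΔE_min = ℏ/(2Δt)
ΔE_min = (1.055e-34 J·s) / (2 × 4.412e-09 s)
ΔE_min = 1.195e-26 J = 74.593 neV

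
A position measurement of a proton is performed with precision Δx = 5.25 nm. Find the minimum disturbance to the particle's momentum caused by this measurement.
1.004 × 10^-26 kg·m/s

The uncertainty principle implies that measuring position disturbs momentum:
ΔxΔp ≥ ℏ/2

When we measure position with precision Δx, we necessarily introduce a momentum uncertainty:
Δp ≥ ℏ/(2Δx)
Δp_min = (1.055e-34 J·s) / (2 × 5.250e-09 m)
Δp_min = 1.004e-26 kg·m/s

The more precisely we measure position, the greater the momentum disturbance.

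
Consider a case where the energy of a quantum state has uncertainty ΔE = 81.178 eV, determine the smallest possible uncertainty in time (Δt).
4.054 as

Using the energy-time uncertainty principle:
ΔEΔt ≥ ℏ/2

The minimum uncertainty in time is:
Δt_min = ℏ/(2ΔE)
Δt_min = (1.055e-34 J·s) / (2 × 1.301e-17 J)
Δt_min = 4.054e-18 s = 4.054 as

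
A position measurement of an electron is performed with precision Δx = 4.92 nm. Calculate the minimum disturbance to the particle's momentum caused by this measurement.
1.072 × 10^-26 kg·m/s

The uncertainty principle implies that measuring position disturbs momentum:
ΔxΔp ≥ ℏ/2

When we measure position with precision Δx, we necessarily introduce a momentum uncertainty:
Δp ≥ ℏ/(2Δx)
Δp_min = (1.055e-34 J·s) / (2 × 4.920e-09 m)
Δp_min = 1.072e-26 kg·m/s

The more precisely we measure position, the greater the momentum disturbance.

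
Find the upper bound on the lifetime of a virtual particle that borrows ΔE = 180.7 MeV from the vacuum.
1.821 ys

Using the energy-time uncertainty principle:
ΔEΔt ≥ ℏ/2

For a virtual particle borrowing energy ΔE, the maximum lifetime is:
Δt_max = ℏ/(2ΔE)

Converting energy:
ΔE = 180.7 MeV = 2.895e-11 J

Δt_max = (1.055e-34 J·s) / (2 × 2.895e-11 J)
Δt_max = 1.821e-24 s = 1.821 ys

Virtual particles with higher borrowed energy exist for shorter times.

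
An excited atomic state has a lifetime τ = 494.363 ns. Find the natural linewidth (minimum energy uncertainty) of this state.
665.717 peV

Using the energy-time uncertainty principle:
ΔEΔt ≥ ℏ/2

The lifetime τ represents the time uncertainty Δt.
The natural linewidth (minimum energy uncertainty) is:

ΔE = ℏ/(2τ)
ΔE = (1.055e-34 J·s) / (2 × 4.944e-07 s)
ΔE = 1.067e-28 J = 665.717 peV

This natural linewidth limits the precision of spectroscopic measurements.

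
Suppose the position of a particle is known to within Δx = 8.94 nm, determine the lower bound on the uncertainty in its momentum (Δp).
5.898 × 10^-27 kg·m/s

Using the Heisenberg uncertainty principle:
ΔxΔp ≥ ℏ/2

The minimum uncertainty in momentum is:
Δp_min = ℏ/(2Δx)
Δp_min = (1.055e-34 J·s) / (2 × 8.940e-09 m)
Δp_min = 5.898e-27 kg·m/s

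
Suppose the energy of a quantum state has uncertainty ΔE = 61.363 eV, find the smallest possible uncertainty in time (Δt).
5.363 as

Using the energy-time uncertainty principle:
ΔEΔt ≥ ℏ/2

The minimum uncertainty in time is:
Δt_min = ℏ/(2ΔE)
Δt_min = (1.055e-34 J·s) / (2 × 9.831e-18 J)
Δt_min = 5.363e-18 s = 5.363 as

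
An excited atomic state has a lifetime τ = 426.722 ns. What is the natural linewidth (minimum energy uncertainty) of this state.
771.242 peV

Using the energy-time uncertainty principle:
ΔEΔt ≥ ℏ/2

The lifetime τ represents the time uncertainty Δt.
The natural linewidth (minimum energy uncertainty) is:

ΔE = ℏ/(2τ)
ΔE = (1.055e-34 J·s) / (2 × 4.267e-07 s)
ΔE = 1.236e-28 J = 771.242 peV

This natural linewidth limits the precision of spectroscopic measurements.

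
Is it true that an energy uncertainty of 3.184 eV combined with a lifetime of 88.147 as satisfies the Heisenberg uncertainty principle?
No, it violates the uncertainty relation.

Calculate the product ΔEΔt:
ΔE = 3.184 eV = 5.101e-19 J
ΔEΔt = (5.101e-19 J) × (8.815e-17 s)
ΔEΔt = 4.497e-35 J·s

Compare to the minimum allowed value ℏ/2:
ℏ/2 = 5.273e-35 J·s

Since ΔEΔt = 4.497e-35 J·s < 5.273e-35 J·s = ℏ/2,
this violates the uncertainty relation.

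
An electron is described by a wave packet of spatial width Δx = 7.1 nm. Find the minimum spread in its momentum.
7.427 × 10^-27 kg·m/s

For a wave packet, the spatial width Δx and momentum spread Δp are related by the uncertainty principle:
ΔxΔp ≥ ℏ/2

The minimum momentum spread is:
Δp_min = ℏ/(2Δx)
Δp_min = (1.055e-34 J·s) / (2 × 7.100e-09 m)
Δp_min = 7.427e-27 kg·m/s

A wave packet cannot have both a well-defined position and well-defined momentum.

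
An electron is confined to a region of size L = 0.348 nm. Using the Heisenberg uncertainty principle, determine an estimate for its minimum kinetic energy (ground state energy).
78.651 meV

Using the uncertainty principle to estimate ground state energy:

1. The position uncertainty is approximately the confinement size:
   Δx ≈ L = 3.480e-10 m

2. From ΔxΔp ≥ ℏ/2, the minimum momentum uncertainty is:
   Δp ≈ ℏ/(2L) = 1.515e-25 kg·m/s

3. The kinetic energy is approximately:
   KE ≈ (Δp)²/(2m) = (1.515e-25)²/(2 × 9.109e-31 kg)
   KE ≈ 1.260e-20 J = 78.651 meV

This is an order-of-magnitude estimate of the ground state energy.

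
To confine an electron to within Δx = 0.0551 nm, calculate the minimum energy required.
3.137 eV

Localizing a particle requires giving it sufficient momentum uncertainty:

1. From uncertainty principle: Δp ≥ ℏ/(2Δx)
   Δp_min = (1.055e-34 J·s) / (2 × 5.510e-11 m)
   Δp_min = 9.570e-25 kg·m/s

2. This momentum uncertainty corresponds to kinetic energy:
   KE ≈ (Δp)²/(2m) = (9.570e-25)²/(2 × 9.109e-31 kg)
   KE = 5.027e-19 J = 3.137 eV

Tighter localization requires more energy.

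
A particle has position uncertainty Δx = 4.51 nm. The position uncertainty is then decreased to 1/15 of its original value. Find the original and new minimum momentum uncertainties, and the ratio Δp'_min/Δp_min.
Original Δp_min = 1.169 × 10^-26 kg·m/s; new Δp'_min = 1.754 × 10^-25 kg·m/s; ratio Δp'_min/Δp_min = 15.

From the uncertainty principle ΔxΔp ≥ ℏ/2, the minimum momentum uncertainty is Δp_min = ℏ/(2Δx).

Original (Δx = 4.51 nm = 4.510e-09 m):
Δp_min = (1.055e-34 J·s)/(2 × 4.510e-09 m) = 1.169e-26 kg·m/s

When Δx → (1/15)Δx:
Δp'_min = ℏ/(2 × (1/15)Δx) = 15 × ℏ/(2Δx) = 15 × Δp_min
Δp'_min = 15 × 1.169e-26 kg·m/s = 1.754e-25 kg·m/s

Since Δp_min ∝ 1/Δx, when Δx is decreased to 1/15 of its original value, Δp_min increases to 15 times its original value.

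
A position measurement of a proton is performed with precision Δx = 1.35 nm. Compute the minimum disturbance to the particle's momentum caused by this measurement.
3.906 × 10^-26 kg·m/s

The uncertainty principle implies that measuring position disturbs momentum:
ΔxΔp ≥ ℏ/2

When we measure position with precision Δx, we necessarily introduce a momentum uncertainty:
Δp ≥ ℏ/(2Δx)
Δp_min = (1.055e-34 J·s) / (2 × 1.350e-09 m)
Δp_min = 3.906e-26 kg·m/s

The more precisely we measure position, the greater the momentum disturbance.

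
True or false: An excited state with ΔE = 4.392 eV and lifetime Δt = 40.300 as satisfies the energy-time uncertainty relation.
No, it violates the uncertainty relation.

Calculate the product ΔEΔt:
ΔE = 4.392 eV = 7.037e-19 J
ΔEΔt = (7.037e-19 J) × (4.030e-17 s)
ΔEΔt = 2.836e-35 J·s

Compare to the minimum allowed value ℏ/2:
ℏ/2 = 5.273e-35 J·s

Since ΔEΔt = 2.836e-35 J·s < 5.273e-35 J·s = ℏ/2,
this violates the uncertainty relation.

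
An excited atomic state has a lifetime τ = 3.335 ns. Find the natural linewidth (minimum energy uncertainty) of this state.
98.682 neV

Using the energy-time uncertainty principle:
ΔEΔt ≥ ℏ/2

The lifetime τ represents the time uncertainty Δt.
The natural linewidth (minimum energy uncertainty) is:

ΔE = ℏ/(2τ)
ΔE = (1.055e-34 J·s) / (2 × 3.335e-09 s)
ΔE = 1.581e-26 J = 98.682 neV

This natural linewidth limits the precision of spectroscopic measurements.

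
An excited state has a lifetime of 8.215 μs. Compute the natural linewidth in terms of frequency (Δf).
9.687 kHz

Using the energy-time uncertainty principle and E = hf:
ΔEΔt ≥ ℏ/2
hΔf·Δt ≥ ℏ/2

The minimum frequency uncertainty is:
Δf = ℏ/(2hτ) = 1/(4πτ)
Δf = 1/(4π × 8.215e-06 s)
Δf = 9.687e+03 Hz = 9.687 kHz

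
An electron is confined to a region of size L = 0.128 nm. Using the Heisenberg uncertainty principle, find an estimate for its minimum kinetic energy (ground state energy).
581.357 meV

Using the uncertainty principle to estimate ground state energy:

1. The position uncertainty is approximately the confinement size:
   Δx ≈ L = 1.280e-10 m

2. From ΔxΔp ≥ ℏ/2, the minimum momentum uncertainty is:
   Δp ≈ ℏ/(2L) = 4.119e-25 kg·m/s

3. The kinetic energy is approximately:
   KE ≈ (Δp)²/(2m) = (4.119e-25)²/(2 × 9.109e-31 kg)
   KE ≈ 9.314e-20 J = 581.357 meV

This is an order-of-magnitude estimate of the ground state energy.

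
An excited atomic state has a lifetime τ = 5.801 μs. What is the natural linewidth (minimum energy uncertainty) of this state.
56.733 peV

Using the energy-time uncertainty principle:
ΔEΔt ≥ ℏ/2

The lifetime τ represents the time uncertainty Δt.
The natural linewidth (minimum energy uncertainty) is:

ΔE = ℏ/(2τ)
ΔE = (1.055e-34 J·s) / (2 × 5.801e-06 s)
ΔE = 9.090e-30 J = 56.733 peV

This natural linewidth limits the precision of spectroscopic measurements.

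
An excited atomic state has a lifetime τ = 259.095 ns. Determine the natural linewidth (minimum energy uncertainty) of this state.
1.270 neV

Using the energy-time uncertainty principle:
ΔEΔt ≥ ℏ/2

The lifetime τ represents the time uncertainty Δt.
The natural linewidth (minimum energy uncertainty) is:

ΔE = ℏ/(2τ)
ΔE = (1.055e-34 J·s) / (2 × 2.591e-07 s)
ΔE = 2.035e-28 J = 1.270 neV

This natural linewidth limits the precision of spectroscopic measurements.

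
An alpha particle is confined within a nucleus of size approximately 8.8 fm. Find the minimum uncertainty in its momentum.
5.992 × 10^-21 kg·m/s

Using the Heisenberg uncertainty principle:
ΔxΔp ≥ ℏ/2

With Δx ≈ L = 8.800e-15 m (the confinement size):
Δp_min = ℏ/(2Δx)
Δp_min = (1.055e-34 J·s) / (2 × 8.800e-15 m)
Δp_min = 5.992e-21 kg·m/s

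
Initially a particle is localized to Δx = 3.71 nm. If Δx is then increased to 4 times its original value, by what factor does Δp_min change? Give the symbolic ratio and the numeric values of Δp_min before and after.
Original Δp_min = 1.421 × 10^-26 kg·m/s; new Δp'_min = 3.553 × 10^-27 kg·m/s; ratio Δp'_min/Δp_min = 1/4.

From the uncertainty principle ΔxΔp ≥ ℏ/2, the minimum momentum uncertainty is Δp_min = ℏ/(2Δx).

Original (Δx = 3.71 nm = 3.710e-09 m):
Δp_min = (1.055e-34 J·s)/(2 × 3.710e-09 m) = 1.421e-26 kg·m/s

When Δx → 4Δx:
Δp'_min = ℏ/(2 × 4Δx) = (1/4) × ℏ/(2Δx) = (1/4) × Δp_min
Δp'_min = 1/4 × 1.421e-26 kg·m/s = 3.553e-27 kg·m/s

Since Δp_min ∝ 1/Δx, when Δx is increased to 4 times its original value, Δp_min decreases to 1/4 of its original value.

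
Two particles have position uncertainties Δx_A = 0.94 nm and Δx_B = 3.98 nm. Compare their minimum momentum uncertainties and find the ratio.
Particle A has the larger minimum momentum uncertainty, by a factor of 4.23.

For each particle, the minimum momentum uncertainty is Δp_min = ℏ/(2Δx):

Particle A: Δp_A = ℏ/(2×9.400e-10 m) = 5.609e-26 kg·m/s
Particle B: Δp_B = ℏ/(2×3.980e-09 m) = 1.325e-26 kg·m/s

Ratio: Δp_A/Δp_B = 4.23

Since Δp_min ∝ 1/Δx, the particle with smaller position uncertainty (A) has larger momentum uncertainty.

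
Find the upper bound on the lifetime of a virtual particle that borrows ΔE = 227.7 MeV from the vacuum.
1.445 ys

Using the energy-time uncertainty principle:
ΔEΔt ≥ ℏ/2

For a virtual particle borrowing energy ΔE, the maximum lifetime is:
Δt_max = ℏ/(2ΔE)

Converting energy:
ΔE = 227.7 MeV = 3.648e-11 J

Δt_max = (1.055e-34 J·s) / (2 × 3.648e-11 J)
Δt_max = 1.445e-24 s = 1.445 ys

Virtual particles with higher borrowed energy exist for shorter times.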